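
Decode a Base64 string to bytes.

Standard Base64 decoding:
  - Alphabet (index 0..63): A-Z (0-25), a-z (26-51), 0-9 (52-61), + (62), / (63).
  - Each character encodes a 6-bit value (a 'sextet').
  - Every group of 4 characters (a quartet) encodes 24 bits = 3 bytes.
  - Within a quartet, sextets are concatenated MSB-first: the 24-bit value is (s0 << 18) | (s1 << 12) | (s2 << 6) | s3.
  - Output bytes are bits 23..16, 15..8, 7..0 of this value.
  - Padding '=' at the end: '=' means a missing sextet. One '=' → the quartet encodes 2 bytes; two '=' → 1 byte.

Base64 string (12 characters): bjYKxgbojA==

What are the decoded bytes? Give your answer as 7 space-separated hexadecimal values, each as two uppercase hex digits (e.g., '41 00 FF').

After char 0 ('b'=27): chars_in_quartet=1 acc=0x1B bytes_emitted=0
After char 1 ('j'=35): chars_in_quartet=2 acc=0x6E3 bytes_emitted=0
After char 2 ('Y'=24): chars_in_quartet=3 acc=0x1B8D8 bytes_emitted=0
After char 3 ('K'=10): chars_in_quartet=4 acc=0x6E360A -> emit 6E 36 0A, reset; bytes_emitted=3
After char 4 ('x'=49): chars_in_quartet=1 acc=0x31 bytes_emitted=3
After char 5 ('g'=32): chars_in_quartet=2 acc=0xC60 bytes_emitted=3
After char 6 ('b'=27): chars_in_quartet=3 acc=0x3181B bytes_emitted=3
After char 7 ('o'=40): chars_in_quartet=4 acc=0xC606E8 -> emit C6 06 E8, reset; bytes_emitted=6
After char 8 ('j'=35): chars_in_quartet=1 acc=0x23 bytes_emitted=6
After char 9 ('A'=0): chars_in_quartet=2 acc=0x8C0 bytes_emitted=6
Padding '==': partial quartet acc=0x8C0 -> emit 8C; bytes_emitted=7

Answer: 6E 36 0A C6 06 E8 8C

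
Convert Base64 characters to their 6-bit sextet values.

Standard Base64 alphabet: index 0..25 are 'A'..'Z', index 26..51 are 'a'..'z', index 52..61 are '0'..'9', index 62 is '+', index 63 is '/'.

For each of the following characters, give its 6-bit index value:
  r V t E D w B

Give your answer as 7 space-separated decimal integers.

Answer: 43 21 45 4 3 48 1

Derivation:
'r': a..z range, 26 + ord('r') − ord('a') = 43
'V': A..Z range, ord('V') − ord('A') = 21
't': a..z range, 26 + ord('t') − ord('a') = 45
'E': A..Z range, ord('E') − ord('A') = 4
'D': A..Z range, ord('D') − ord('A') = 3
'w': a..z range, 26 + ord('w') − ord('a') = 48
'B': A..Z range, ord('B') − ord('A') = 1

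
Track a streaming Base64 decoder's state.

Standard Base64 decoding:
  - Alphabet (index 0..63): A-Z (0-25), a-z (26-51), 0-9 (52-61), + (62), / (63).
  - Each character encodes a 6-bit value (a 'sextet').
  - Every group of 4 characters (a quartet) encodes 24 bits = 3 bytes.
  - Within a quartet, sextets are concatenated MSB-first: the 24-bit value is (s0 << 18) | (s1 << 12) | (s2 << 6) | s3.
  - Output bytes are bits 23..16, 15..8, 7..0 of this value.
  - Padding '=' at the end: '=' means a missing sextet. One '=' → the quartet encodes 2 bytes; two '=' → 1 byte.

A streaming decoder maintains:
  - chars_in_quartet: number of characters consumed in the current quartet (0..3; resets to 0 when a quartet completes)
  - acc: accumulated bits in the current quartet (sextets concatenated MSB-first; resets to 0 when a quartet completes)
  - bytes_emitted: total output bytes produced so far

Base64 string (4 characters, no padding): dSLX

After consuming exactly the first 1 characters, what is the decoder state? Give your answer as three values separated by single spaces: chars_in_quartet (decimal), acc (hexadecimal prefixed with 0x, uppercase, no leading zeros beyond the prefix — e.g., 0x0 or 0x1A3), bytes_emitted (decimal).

After char 0 ('d'=29): chars_in_quartet=1 acc=0x1D bytes_emitted=0

Answer: 1 0x1D 0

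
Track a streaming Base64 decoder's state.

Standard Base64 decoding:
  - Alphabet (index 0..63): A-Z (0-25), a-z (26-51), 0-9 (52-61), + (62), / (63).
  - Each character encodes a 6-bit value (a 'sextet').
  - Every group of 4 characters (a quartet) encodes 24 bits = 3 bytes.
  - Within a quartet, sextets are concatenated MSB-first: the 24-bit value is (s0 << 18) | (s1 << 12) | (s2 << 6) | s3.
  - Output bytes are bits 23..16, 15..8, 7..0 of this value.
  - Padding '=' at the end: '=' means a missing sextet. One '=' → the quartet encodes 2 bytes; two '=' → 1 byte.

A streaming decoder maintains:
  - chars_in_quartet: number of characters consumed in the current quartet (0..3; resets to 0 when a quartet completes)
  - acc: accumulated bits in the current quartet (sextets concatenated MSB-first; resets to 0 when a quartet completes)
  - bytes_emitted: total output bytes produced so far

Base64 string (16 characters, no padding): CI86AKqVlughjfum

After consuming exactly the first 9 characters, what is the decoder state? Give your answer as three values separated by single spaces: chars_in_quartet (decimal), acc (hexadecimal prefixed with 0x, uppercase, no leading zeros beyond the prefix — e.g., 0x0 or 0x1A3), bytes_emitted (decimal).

Answer: 1 0x25 6

Derivation:
After char 0 ('C'=2): chars_in_quartet=1 acc=0x2 bytes_emitted=0
After char 1 ('I'=8): chars_in_quartet=2 acc=0x88 bytes_emitted=0
After char 2 ('8'=60): chars_in_quartet=3 acc=0x223C bytes_emitted=0
After char 3 ('6'=58): chars_in_quartet=4 acc=0x88F3A -> emit 08 8F 3A, reset; bytes_emitted=3
After char 4 ('A'=0): chars_in_quartet=1 acc=0x0 bytes_emitted=3
After char 5 ('K'=10): chars_in_quartet=2 acc=0xA bytes_emitted=3
After char 6 ('q'=42): chars_in_quartet=3 acc=0x2AA bytes_emitted=3
After char 7 ('V'=21): chars_in_quartet=4 acc=0xAA95 -> emit 00 AA 95, reset; bytes_emitted=6
After char 8 ('l'=37): chars_in_quartet=1 acc=0x25 bytes_emitted=6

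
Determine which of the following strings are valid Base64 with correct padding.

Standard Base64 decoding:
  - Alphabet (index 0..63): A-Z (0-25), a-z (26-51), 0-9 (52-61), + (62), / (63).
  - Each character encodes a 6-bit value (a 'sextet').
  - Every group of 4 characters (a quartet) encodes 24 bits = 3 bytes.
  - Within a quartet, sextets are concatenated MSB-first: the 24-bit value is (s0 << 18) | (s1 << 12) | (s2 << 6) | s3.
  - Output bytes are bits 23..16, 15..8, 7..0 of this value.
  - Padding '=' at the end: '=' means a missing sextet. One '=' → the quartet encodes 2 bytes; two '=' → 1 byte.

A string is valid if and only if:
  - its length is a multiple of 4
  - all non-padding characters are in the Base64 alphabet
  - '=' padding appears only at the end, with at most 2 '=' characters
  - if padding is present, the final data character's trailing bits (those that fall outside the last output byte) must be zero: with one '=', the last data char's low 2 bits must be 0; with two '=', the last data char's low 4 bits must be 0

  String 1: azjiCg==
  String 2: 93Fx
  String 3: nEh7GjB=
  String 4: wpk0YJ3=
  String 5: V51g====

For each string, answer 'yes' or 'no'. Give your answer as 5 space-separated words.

Answer: yes yes no no no

Derivation:
String 1: 'azjiCg==' → valid
String 2: '93Fx' → valid
String 3: 'nEh7GjB=' → invalid (bad trailing bits)
String 4: 'wpk0YJ3=' → invalid (bad trailing bits)
String 5: 'V51g====' → invalid (4 pad chars (max 2))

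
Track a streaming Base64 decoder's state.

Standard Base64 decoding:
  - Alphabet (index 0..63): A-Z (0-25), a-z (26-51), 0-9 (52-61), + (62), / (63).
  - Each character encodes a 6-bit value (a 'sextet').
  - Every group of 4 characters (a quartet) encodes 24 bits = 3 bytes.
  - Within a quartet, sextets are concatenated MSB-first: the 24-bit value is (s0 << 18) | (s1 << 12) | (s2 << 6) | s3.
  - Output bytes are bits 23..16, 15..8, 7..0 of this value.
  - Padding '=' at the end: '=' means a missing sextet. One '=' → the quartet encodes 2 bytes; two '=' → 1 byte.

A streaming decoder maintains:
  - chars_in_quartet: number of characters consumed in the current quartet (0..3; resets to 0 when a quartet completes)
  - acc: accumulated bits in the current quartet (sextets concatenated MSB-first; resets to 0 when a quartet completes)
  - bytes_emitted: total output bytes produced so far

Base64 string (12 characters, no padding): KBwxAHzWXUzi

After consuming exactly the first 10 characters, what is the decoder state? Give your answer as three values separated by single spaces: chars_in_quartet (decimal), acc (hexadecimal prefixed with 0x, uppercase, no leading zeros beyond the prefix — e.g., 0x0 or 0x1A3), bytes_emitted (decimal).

After char 0 ('K'=10): chars_in_quartet=1 acc=0xA bytes_emitted=0
After char 1 ('B'=1): chars_in_quartet=2 acc=0x281 bytes_emitted=0
After char 2 ('w'=48): chars_in_quartet=3 acc=0xA070 bytes_emitted=0
After char 3 ('x'=49): chars_in_quartet=4 acc=0x281C31 -> emit 28 1C 31, reset; bytes_emitted=3
After char 4 ('A'=0): chars_in_quartet=1 acc=0x0 bytes_emitted=3
After char 5 ('H'=7): chars_in_quartet=2 acc=0x7 bytes_emitted=3
After char 6 ('z'=51): chars_in_quartet=3 acc=0x1F3 bytes_emitted=3
After char 7 ('W'=22): chars_in_quartet=4 acc=0x7CD6 -> emit 00 7C D6, reset; bytes_emitted=6
After char 8 ('X'=23): chars_in_quartet=1 acc=0x17 bytes_emitted=6
After char 9 ('U'=20): chars_in_quartet=2 acc=0x5D4 bytes_emitted=6

Answer: 2 0x5D4 6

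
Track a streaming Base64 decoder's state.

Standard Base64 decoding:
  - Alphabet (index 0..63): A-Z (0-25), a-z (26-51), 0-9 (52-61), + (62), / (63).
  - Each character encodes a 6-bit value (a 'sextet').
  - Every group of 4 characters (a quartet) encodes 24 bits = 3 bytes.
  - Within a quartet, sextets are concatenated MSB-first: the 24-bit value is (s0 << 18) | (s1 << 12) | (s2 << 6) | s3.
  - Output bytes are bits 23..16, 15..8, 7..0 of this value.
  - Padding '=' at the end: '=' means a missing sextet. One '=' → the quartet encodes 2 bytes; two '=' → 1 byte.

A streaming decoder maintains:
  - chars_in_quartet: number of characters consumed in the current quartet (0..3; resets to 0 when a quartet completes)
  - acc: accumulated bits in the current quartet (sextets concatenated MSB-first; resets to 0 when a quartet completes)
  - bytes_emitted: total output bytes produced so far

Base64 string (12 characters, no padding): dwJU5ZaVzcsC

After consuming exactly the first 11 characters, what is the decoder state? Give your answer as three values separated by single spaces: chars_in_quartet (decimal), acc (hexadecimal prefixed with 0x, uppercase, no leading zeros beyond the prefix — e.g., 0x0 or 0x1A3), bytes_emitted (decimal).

Answer: 3 0x3372C 6

Derivation:
After char 0 ('d'=29): chars_in_quartet=1 acc=0x1D bytes_emitted=0
After char 1 ('w'=48): chars_in_quartet=2 acc=0x770 bytes_emitted=0
After char 2 ('J'=9): chars_in_quartet=3 acc=0x1DC09 bytes_emitted=0
After char 3 ('U'=20): chars_in_quartet=4 acc=0x770254 -> emit 77 02 54, reset; bytes_emitted=3
After char 4 ('5'=57): chars_in_quartet=1 acc=0x39 bytes_emitted=3
After char 5 ('Z'=25): chars_in_quartet=2 acc=0xE59 bytes_emitted=3
After char 6 ('a'=26): chars_in_quartet=3 acc=0x3965A bytes_emitted=3
After char 7 ('V'=21): chars_in_quartet=4 acc=0xE59695 -> emit E5 96 95, reset; bytes_emitted=6
After char 8 ('z'=51): chars_in_quartet=1 acc=0x33 bytes_emitted=6
After char 9 ('c'=28): chars_in_quartet=2 acc=0xCDC bytes_emitted=6
After char 10 ('s'=44): chars_in_quartet=3 acc=0x3372C bytes_emitted=6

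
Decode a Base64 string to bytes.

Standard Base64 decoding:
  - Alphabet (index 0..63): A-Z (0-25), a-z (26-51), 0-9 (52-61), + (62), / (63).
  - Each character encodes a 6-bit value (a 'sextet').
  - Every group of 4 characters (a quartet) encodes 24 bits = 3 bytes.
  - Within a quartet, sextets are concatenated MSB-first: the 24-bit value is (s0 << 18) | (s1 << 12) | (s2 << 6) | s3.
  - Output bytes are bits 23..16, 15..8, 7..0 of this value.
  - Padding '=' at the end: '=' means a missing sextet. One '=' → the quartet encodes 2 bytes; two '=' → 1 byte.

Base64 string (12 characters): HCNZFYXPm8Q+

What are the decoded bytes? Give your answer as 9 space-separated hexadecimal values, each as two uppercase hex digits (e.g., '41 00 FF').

Answer: 1C 23 59 15 85 CF 9B C4 3E

Derivation:
After char 0 ('H'=7): chars_in_quartet=1 acc=0x7 bytes_emitted=0
After char 1 ('C'=2): chars_in_quartet=2 acc=0x1C2 bytes_emitted=0
After char 2 ('N'=13): chars_in_quartet=3 acc=0x708D bytes_emitted=0
After char 3 ('Z'=25): chars_in_quartet=4 acc=0x1C2359 -> emit 1C 23 59, reset; bytes_emitted=3
After char 4 ('F'=5): chars_in_quartet=1 acc=0x5 bytes_emitted=3
After char 5 ('Y'=24): chars_in_quartet=2 acc=0x158 bytes_emitted=3
After char 6 ('X'=23): chars_in_quartet=3 acc=0x5617 bytes_emitted=3
After char 7 ('P'=15): chars_in_quartet=4 acc=0x1585CF -> emit 15 85 CF, reset; bytes_emitted=6
After char 8 ('m'=38): chars_in_quartet=1 acc=0x26 bytes_emitted=6
After char 9 ('8'=60): chars_in_quartet=2 acc=0x9BC bytes_emitted=6
After char 10 ('Q'=16): chars_in_quartet=3 acc=0x26F10 bytes_emitted=6
After char 11 ('+'=62): chars_in_quartet=4 acc=0x9BC43E -> emit 9B C4 3E, reset; bytes_emitted=9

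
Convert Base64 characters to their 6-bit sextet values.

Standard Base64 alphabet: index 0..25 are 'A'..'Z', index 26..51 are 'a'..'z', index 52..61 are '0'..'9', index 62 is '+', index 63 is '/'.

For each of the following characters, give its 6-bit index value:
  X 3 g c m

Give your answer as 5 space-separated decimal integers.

Answer: 23 55 32 28 38

Derivation:
'X': A..Z range, ord('X') − ord('A') = 23
'3': 0..9 range, 52 + ord('3') − ord('0') = 55
'g': a..z range, 26 + ord('g') − ord('a') = 32
'c': a..z range, 26 + ord('c') − ord('a') = 28
'm': a..z range, 26 + ord('m') − ord('a') = 38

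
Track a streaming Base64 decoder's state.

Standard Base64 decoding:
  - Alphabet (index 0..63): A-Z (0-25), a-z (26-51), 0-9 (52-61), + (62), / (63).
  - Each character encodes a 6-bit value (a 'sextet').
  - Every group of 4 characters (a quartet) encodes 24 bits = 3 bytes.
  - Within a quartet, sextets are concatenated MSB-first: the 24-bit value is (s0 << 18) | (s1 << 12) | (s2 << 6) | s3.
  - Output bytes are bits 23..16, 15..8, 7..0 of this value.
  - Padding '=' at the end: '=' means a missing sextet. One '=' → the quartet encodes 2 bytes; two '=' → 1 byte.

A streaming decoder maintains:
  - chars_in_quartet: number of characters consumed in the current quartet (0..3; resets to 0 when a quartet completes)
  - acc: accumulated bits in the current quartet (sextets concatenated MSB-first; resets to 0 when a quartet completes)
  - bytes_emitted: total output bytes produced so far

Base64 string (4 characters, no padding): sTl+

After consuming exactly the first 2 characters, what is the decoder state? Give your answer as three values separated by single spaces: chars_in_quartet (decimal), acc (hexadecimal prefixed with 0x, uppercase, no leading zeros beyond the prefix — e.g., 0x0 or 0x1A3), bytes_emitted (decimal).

Answer: 2 0xB13 0

Derivation:
After char 0 ('s'=44): chars_in_quartet=1 acc=0x2C bytes_emitted=0
After char 1 ('T'=19): chars_in_quartet=2 acc=0xB13 bytes_emitted=0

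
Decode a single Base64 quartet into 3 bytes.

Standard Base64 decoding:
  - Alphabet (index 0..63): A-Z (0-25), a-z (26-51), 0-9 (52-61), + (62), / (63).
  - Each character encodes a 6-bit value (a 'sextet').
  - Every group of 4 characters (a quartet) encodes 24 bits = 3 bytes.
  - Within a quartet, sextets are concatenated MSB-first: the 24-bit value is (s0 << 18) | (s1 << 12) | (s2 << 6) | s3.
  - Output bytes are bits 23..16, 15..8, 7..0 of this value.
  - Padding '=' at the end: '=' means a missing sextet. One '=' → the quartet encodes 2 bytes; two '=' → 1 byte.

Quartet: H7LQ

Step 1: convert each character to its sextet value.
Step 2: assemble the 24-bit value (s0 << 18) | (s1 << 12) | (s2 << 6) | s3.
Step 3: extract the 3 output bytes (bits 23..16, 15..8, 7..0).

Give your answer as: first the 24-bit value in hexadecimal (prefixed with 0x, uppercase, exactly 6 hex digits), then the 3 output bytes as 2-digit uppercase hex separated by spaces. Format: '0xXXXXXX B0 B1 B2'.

Sextets: H=7, 7=59, L=11, Q=16
24-bit: (7<<18) | (59<<12) | (11<<6) | 16
      = 0x1C0000 | 0x03B000 | 0x0002C0 | 0x000010
      = 0x1FB2D0
Bytes: (v>>16)&0xFF=1F, (v>>8)&0xFF=B2, v&0xFF=D0

Answer: 0x1FB2D0 1F B2 D0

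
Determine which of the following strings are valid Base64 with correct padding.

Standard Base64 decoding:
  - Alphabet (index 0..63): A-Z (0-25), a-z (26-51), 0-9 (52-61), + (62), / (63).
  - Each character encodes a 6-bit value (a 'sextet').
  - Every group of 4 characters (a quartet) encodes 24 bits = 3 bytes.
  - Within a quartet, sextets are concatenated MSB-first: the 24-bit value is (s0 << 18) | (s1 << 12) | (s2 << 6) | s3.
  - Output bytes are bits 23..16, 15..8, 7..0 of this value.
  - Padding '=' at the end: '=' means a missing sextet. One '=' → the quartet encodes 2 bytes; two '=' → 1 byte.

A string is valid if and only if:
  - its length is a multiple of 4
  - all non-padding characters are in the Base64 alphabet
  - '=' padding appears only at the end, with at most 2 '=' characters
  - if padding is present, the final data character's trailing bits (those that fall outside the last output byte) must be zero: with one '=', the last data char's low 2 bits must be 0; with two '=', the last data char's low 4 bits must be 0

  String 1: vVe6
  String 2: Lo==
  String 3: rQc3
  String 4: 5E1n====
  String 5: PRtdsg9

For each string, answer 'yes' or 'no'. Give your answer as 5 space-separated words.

Answer: yes no yes no no

Derivation:
String 1: 'vVe6' → valid
String 2: 'Lo==' → invalid (bad trailing bits)
String 3: 'rQc3' → valid
String 4: '5E1n====' → invalid (4 pad chars (max 2))
String 5: 'PRtdsg9' → invalid (len=7 not mult of 4)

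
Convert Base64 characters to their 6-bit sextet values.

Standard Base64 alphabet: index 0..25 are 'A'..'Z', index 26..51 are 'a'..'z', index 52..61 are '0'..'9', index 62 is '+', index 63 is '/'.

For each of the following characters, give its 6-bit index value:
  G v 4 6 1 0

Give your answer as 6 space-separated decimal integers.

Answer: 6 47 56 58 53 52

Derivation:
'G': A..Z range, ord('G') − ord('A') = 6
'v': a..z range, 26 + ord('v') − ord('a') = 47
'4': 0..9 range, 52 + ord('4') − ord('0') = 56
'6': 0..9 range, 52 + ord('6') − ord('0') = 58
'1': 0..9 range, 52 + ord('1') − ord('0') = 53
'0': 0..9 range, 52 + ord('0') − ord('0') = 52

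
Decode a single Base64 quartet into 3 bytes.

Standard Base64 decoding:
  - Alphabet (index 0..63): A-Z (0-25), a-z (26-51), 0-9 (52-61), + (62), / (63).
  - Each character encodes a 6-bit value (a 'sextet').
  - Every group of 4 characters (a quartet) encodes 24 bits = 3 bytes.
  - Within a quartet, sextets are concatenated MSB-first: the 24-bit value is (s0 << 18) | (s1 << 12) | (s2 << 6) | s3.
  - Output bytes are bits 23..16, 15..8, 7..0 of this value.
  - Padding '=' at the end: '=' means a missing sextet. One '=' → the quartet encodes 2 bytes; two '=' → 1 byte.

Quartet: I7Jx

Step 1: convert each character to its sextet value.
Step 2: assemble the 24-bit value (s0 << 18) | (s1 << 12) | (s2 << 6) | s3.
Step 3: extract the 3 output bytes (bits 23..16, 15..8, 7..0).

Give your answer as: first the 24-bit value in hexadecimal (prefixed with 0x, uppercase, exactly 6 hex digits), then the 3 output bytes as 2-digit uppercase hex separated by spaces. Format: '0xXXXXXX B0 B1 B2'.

Answer: 0x23B271 23 B2 71

Derivation:
Sextets: I=8, 7=59, J=9, x=49
24-bit: (8<<18) | (59<<12) | (9<<6) | 49
      = 0x200000 | 0x03B000 | 0x000240 | 0x000031
      = 0x23B271
Bytes: (v>>16)&0xFF=23, (v>>8)&0xFF=B2, v&0xFF=71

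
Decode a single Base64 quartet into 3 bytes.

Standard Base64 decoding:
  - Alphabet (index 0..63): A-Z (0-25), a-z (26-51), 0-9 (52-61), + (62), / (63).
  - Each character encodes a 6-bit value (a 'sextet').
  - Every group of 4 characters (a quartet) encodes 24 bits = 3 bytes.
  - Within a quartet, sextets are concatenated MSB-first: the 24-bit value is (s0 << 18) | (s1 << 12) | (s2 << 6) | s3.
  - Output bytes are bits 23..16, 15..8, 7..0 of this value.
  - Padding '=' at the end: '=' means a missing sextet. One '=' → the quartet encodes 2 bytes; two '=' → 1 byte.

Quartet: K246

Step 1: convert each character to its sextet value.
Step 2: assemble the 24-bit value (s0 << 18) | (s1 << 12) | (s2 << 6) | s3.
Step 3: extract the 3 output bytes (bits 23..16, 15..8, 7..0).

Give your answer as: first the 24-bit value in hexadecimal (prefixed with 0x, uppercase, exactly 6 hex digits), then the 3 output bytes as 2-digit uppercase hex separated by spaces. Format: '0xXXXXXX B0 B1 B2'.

Sextets: K=10, 2=54, 4=56, 6=58
24-bit: (10<<18) | (54<<12) | (56<<6) | 58
      = 0x280000 | 0x036000 | 0x000E00 | 0x00003A
      = 0x2B6E3A
Bytes: (v>>16)&0xFF=2B, (v>>8)&0xFF=6E, v&0xFF=3A

Answer: 0x2B6E3A 2B 6E 3A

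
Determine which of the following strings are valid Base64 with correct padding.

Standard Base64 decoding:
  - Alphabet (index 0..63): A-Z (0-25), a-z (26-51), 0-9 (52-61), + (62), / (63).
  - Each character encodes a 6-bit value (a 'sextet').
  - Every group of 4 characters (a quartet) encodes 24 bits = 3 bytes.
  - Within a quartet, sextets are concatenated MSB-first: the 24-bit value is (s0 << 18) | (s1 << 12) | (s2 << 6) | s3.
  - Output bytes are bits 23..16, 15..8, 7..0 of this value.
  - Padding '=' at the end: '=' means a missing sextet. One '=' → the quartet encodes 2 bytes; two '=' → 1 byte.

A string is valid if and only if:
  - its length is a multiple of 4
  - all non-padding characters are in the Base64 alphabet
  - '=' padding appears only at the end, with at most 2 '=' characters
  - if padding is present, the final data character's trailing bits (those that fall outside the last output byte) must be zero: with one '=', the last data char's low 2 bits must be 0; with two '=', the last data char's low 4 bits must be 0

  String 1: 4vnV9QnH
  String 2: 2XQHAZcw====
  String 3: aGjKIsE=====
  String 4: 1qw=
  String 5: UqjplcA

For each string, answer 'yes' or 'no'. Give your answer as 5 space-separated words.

Answer: yes no no yes no

Derivation:
String 1: '4vnV9QnH' → valid
String 2: '2XQHAZcw====' → invalid (4 pad chars (max 2))
String 3: 'aGjKIsE=====' → invalid (5 pad chars (max 2))
String 4: '1qw=' → valid
String 5: 'UqjplcA' → invalid (len=7 not mult of 4)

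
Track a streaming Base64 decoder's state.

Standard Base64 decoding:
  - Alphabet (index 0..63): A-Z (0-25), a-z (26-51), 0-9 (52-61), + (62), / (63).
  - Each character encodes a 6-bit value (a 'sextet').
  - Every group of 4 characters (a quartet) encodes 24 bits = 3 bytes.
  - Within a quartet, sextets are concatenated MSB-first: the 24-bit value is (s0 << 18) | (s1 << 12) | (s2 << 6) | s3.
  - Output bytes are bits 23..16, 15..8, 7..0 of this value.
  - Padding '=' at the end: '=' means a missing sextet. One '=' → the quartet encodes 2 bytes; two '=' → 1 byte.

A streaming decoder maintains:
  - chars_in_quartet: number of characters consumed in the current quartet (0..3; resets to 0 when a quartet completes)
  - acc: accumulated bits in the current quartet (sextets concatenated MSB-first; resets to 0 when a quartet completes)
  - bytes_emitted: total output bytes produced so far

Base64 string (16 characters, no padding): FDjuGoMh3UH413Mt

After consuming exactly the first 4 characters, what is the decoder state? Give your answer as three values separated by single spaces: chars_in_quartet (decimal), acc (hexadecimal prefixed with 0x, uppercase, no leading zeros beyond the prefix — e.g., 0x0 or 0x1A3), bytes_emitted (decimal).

After char 0 ('F'=5): chars_in_quartet=1 acc=0x5 bytes_emitted=0
After char 1 ('D'=3): chars_in_quartet=2 acc=0x143 bytes_emitted=0
After char 2 ('j'=35): chars_in_quartet=3 acc=0x50E3 bytes_emitted=0
After char 3 ('u'=46): chars_in_quartet=4 acc=0x1438EE -> emit 14 38 EE, reset; bytes_emitted=3

Answer: 0 0x0 3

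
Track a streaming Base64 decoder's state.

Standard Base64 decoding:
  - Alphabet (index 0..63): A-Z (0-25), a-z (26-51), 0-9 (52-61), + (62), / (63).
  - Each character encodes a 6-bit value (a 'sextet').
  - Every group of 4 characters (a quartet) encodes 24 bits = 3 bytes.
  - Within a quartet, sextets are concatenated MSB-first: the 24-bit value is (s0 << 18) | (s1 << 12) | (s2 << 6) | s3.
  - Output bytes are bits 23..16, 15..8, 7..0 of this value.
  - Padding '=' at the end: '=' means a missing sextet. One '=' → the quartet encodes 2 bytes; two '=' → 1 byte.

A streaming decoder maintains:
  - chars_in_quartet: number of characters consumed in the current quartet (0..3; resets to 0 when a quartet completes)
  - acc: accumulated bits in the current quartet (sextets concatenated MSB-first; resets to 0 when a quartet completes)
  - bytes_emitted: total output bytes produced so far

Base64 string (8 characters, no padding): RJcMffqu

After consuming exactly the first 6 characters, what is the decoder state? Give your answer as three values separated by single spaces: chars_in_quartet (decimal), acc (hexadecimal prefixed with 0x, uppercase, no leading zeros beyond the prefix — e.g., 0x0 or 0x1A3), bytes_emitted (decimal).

After char 0 ('R'=17): chars_in_quartet=1 acc=0x11 bytes_emitted=0
After char 1 ('J'=9): chars_in_quartet=2 acc=0x449 bytes_emitted=0
After char 2 ('c'=28): chars_in_quartet=3 acc=0x1125C bytes_emitted=0
After char 3 ('M'=12): chars_in_quartet=4 acc=0x44970C -> emit 44 97 0C, reset; bytes_emitted=3
After char 4 ('f'=31): chars_in_quartet=1 acc=0x1F bytes_emitted=3
After char 5 ('f'=31): chars_in_quartet=2 acc=0x7DF bytes_emitted=3

Answer: 2 0x7DF 3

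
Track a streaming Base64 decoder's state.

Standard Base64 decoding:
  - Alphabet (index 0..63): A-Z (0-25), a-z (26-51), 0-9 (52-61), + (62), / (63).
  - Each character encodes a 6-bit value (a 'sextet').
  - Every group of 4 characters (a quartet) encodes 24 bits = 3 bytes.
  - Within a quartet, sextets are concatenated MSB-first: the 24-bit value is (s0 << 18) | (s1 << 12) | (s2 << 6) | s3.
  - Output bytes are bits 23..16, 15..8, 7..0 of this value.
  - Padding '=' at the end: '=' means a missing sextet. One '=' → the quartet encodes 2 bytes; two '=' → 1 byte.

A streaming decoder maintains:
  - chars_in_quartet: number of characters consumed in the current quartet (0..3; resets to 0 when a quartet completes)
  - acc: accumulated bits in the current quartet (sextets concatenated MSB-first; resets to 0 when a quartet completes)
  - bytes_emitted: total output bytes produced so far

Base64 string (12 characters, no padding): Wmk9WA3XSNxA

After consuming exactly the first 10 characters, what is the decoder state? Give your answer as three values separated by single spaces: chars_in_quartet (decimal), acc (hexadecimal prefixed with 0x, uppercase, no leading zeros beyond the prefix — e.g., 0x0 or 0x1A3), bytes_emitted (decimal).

Answer: 2 0x48D 6

Derivation:
After char 0 ('W'=22): chars_in_quartet=1 acc=0x16 bytes_emitted=0
After char 1 ('m'=38): chars_in_quartet=2 acc=0x5A6 bytes_emitted=0
After char 2 ('k'=36): chars_in_quartet=3 acc=0x169A4 bytes_emitted=0
After char 3 ('9'=61): chars_in_quartet=4 acc=0x5A693D -> emit 5A 69 3D, reset; bytes_emitted=3
After char 4 ('W'=22): chars_in_quartet=1 acc=0x16 bytes_emitted=3
After char 5 ('A'=0): chars_in_quartet=2 acc=0x580 bytes_emitted=3
After char 6 ('3'=55): chars_in_quartet=3 acc=0x16037 bytes_emitted=3
After char 7 ('X'=23): chars_in_quartet=4 acc=0x580DD7 -> emit 58 0D D7, reset; bytes_emitted=6
After char 8 ('S'=18): chars_in_quartet=1 acc=0x12 bytes_emitted=6
After char 9 ('N'=13): chars_in_quartet=2 acc=0x48D bytes_emitted=6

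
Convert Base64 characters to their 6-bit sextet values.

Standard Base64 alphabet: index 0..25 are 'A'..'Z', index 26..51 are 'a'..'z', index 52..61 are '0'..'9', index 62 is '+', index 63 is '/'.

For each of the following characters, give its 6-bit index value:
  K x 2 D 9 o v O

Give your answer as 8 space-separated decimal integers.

Answer: 10 49 54 3 61 40 47 14

Derivation:
'K': A..Z range, ord('K') − ord('A') = 10
'x': a..z range, 26 + ord('x') − ord('a') = 49
'2': 0..9 range, 52 + ord('2') − ord('0') = 54
'D': A..Z range, ord('D') − ord('A') = 3
'9': 0..9 range, 52 + ord('9') − ord('0') = 61
'o': a..z range, 26 + ord('o') − ord('a') = 40
'v': a..z range, 26 + ord('v') − ord('a') = 47
'O': A..Z range, ord('O') − ord('A') = 14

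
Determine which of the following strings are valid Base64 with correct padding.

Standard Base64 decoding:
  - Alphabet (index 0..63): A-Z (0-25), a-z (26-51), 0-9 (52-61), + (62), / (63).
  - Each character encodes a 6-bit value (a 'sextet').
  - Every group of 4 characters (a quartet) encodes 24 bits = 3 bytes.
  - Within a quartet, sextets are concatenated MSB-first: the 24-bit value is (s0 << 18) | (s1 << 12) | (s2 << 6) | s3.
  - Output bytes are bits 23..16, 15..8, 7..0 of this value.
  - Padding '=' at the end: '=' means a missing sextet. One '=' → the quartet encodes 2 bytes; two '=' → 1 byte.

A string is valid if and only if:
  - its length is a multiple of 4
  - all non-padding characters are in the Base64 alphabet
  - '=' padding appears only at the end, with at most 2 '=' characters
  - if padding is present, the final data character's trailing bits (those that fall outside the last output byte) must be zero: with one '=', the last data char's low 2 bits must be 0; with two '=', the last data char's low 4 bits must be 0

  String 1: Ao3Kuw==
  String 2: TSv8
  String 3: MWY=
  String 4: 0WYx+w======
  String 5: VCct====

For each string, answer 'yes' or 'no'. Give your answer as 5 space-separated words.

Answer: yes yes yes no no

Derivation:
String 1: 'Ao3Kuw==' → valid
String 2: 'TSv8' → valid
String 3: 'MWY=' → valid
String 4: '0WYx+w======' → invalid (6 pad chars (max 2))
String 5: 'VCct====' → invalid (4 pad chars (max 2))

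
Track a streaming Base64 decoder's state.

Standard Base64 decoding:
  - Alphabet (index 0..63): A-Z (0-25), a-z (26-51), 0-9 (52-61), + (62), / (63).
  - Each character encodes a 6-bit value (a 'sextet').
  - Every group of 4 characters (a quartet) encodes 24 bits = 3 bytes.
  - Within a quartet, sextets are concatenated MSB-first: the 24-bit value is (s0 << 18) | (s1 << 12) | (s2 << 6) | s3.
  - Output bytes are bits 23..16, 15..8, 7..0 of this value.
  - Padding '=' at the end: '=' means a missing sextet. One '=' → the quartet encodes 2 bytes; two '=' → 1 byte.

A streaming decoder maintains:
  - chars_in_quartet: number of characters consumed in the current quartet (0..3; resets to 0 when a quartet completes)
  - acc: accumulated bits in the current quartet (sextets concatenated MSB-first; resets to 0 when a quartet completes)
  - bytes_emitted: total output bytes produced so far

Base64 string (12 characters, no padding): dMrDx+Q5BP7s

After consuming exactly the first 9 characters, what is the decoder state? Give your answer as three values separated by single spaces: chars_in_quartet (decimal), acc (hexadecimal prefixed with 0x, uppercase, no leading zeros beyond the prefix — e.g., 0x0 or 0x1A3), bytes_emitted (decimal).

Answer: 1 0x1 6

Derivation:
After char 0 ('d'=29): chars_in_quartet=1 acc=0x1D bytes_emitted=0
After char 1 ('M'=12): chars_in_quartet=2 acc=0x74C bytes_emitted=0
After char 2 ('r'=43): chars_in_quartet=3 acc=0x1D32B bytes_emitted=0
After char 3 ('D'=3): chars_in_quartet=4 acc=0x74CAC3 -> emit 74 CA C3, reset; bytes_emitted=3
After char 4 ('x'=49): chars_in_quartet=1 acc=0x31 bytes_emitted=3
After char 5 ('+'=62): chars_in_quartet=2 acc=0xC7E bytes_emitted=3
After char 6 ('Q'=16): chars_in_quartet=3 acc=0x31F90 bytes_emitted=3
After char 7 ('5'=57): chars_in_quartet=4 acc=0xC7E439 -> emit C7 E4 39, reset; bytes_emitted=6
After char 8 ('B'=1): chars_in_quartet=1 acc=0x1 bytes_emitted=6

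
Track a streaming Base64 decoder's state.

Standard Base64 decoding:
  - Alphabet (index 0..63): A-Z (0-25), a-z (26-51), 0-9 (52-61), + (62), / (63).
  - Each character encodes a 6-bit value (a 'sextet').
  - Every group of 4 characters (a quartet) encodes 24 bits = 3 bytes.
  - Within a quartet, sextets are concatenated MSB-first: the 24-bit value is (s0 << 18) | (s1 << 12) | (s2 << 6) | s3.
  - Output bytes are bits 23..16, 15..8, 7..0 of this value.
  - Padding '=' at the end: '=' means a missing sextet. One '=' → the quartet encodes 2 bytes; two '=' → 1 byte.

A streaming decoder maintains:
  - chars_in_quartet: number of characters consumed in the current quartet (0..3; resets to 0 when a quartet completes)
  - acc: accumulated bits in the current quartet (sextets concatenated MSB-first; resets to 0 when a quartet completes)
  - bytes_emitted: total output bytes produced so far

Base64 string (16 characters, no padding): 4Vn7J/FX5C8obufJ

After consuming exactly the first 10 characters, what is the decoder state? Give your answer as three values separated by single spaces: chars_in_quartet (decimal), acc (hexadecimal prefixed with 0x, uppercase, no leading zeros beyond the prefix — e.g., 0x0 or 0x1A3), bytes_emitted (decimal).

Answer: 2 0xE42 6

Derivation:
After char 0 ('4'=56): chars_in_quartet=1 acc=0x38 bytes_emitted=0
After char 1 ('V'=21): chars_in_quartet=2 acc=0xE15 bytes_emitted=0
After char 2 ('n'=39): chars_in_quartet=3 acc=0x38567 bytes_emitted=0
After char 3 ('7'=59): chars_in_quartet=4 acc=0xE159FB -> emit E1 59 FB, reset; bytes_emitted=3
After char 4 ('J'=9): chars_in_quartet=1 acc=0x9 bytes_emitted=3
After char 5 ('/'=63): chars_in_quartet=2 acc=0x27F bytes_emitted=3
After char 6 ('F'=5): chars_in_quartet=3 acc=0x9FC5 bytes_emitted=3
After char 7 ('X'=23): chars_in_quartet=4 acc=0x27F157 -> emit 27 F1 57, reset; bytes_emitted=6
After char 8 ('5'=57): chars_in_quartet=1 acc=0x39 bytes_emitted=6
After char 9 ('C'=2): chars_in_quartet=2 acc=0xE42 bytes_emitted=6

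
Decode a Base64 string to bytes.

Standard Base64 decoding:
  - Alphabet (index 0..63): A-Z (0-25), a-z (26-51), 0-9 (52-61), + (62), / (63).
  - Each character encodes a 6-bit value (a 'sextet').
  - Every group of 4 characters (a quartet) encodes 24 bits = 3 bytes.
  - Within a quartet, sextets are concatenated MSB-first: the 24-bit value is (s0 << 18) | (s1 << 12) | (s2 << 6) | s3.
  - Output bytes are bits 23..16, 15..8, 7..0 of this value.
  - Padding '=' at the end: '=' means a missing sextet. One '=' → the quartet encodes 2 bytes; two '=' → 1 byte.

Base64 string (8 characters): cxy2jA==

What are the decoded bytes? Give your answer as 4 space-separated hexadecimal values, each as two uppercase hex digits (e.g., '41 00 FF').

Answer: 73 1C B6 8C

Derivation:
After char 0 ('c'=28): chars_in_quartet=1 acc=0x1C bytes_emitted=0
After char 1 ('x'=49): chars_in_quartet=2 acc=0x731 bytes_emitted=0
After char 2 ('y'=50): chars_in_quartet=3 acc=0x1CC72 bytes_emitted=0
After char 3 ('2'=54): chars_in_quartet=4 acc=0x731CB6 -> emit 73 1C B6, reset; bytes_emitted=3
After char 4 ('j'=35): chars_in_quartet=1 acc=0x23 bytes_emitted=3
After char 5 ('A'=0): chars_in_quartet=2 acc=0x8C0 bytes_emitted=3
Padding '==': partial quartet acc=0x8C0 -> emit 8C; bytes_emitted=4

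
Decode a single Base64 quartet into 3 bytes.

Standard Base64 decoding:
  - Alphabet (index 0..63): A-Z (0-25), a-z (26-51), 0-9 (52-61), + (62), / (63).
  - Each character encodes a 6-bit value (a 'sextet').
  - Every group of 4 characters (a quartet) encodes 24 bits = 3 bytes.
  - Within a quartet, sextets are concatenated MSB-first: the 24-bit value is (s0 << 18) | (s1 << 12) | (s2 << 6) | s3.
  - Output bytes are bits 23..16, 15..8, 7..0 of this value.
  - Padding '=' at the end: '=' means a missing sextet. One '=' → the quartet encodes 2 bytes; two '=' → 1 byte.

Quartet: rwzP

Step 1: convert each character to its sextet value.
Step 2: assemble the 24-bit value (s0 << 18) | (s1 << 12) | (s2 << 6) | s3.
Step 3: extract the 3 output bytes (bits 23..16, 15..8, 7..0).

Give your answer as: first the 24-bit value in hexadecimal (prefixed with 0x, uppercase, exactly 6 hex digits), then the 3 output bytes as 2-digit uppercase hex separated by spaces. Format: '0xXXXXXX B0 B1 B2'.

Answer: 0xAF0CCF AF 0C CF

Derivation:
Sextets: r=43, w=48, z=51, P=15
24-bit: (43<<18) | (48<<12) | (51<<6) | 15
      = 0xAC0000 | 0x030000 | 0x000CC0 | 0x00000F
      = 0xAF0CCF
Bytes: (v>>16)&0xFF=AF, (v>>8)&0xFF=0C, v&0xFF=CF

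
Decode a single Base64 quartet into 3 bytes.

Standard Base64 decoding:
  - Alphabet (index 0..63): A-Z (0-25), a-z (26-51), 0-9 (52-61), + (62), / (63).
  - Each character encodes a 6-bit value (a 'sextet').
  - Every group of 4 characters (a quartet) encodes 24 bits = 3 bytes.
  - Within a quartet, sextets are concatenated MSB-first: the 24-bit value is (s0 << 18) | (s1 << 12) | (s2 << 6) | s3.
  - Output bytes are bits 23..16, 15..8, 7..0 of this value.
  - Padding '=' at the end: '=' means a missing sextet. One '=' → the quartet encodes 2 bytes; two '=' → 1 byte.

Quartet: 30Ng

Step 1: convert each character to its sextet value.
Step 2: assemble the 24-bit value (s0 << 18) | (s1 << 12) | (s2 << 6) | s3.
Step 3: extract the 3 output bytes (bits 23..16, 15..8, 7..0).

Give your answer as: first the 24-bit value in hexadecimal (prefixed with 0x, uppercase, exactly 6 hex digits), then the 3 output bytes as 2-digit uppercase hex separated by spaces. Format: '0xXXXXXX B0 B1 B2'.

Sextets: 3=55, 0=52, N=13, g=32
24-bit: (55<<18) | (52<<12) | (13<<6) | 32
      = 0xDC0000 | 0x034000 | 0x000340 | 0x000020
      = 0xDF4360
Bytes: (v>>16)&0xFF=DF, (v>>8)&0xFF=43, v&0xFF=60

Answer: 0xDF4360 DF 43 60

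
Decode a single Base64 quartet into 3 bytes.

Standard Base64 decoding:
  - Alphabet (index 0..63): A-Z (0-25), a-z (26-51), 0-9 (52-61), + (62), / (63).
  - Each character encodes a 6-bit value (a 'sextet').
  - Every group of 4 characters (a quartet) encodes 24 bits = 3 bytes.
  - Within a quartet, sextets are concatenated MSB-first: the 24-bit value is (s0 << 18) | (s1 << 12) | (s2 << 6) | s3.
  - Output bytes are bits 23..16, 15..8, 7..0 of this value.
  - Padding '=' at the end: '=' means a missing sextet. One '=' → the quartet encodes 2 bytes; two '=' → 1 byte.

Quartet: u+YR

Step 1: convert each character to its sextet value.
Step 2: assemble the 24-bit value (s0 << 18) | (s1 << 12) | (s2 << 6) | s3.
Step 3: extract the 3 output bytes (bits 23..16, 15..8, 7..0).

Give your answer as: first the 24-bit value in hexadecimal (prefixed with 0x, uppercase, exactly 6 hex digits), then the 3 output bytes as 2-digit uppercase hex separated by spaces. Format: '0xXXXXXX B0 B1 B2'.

Answer: 0xBBE611 BB E6 11

Derivation:
Sextets: u=46, +=62, Y=24, R=17
24-bit: (46<<18) | (62<<12) | (24<<6) | 17
      = 0xB80000 | 0x03E000 | 0x000600 | 0x000011
      = 0xBBE611
Bytes: (v>>16)&0xFF=BB, (v>>8)&0xFF=E6, v&0xFF=11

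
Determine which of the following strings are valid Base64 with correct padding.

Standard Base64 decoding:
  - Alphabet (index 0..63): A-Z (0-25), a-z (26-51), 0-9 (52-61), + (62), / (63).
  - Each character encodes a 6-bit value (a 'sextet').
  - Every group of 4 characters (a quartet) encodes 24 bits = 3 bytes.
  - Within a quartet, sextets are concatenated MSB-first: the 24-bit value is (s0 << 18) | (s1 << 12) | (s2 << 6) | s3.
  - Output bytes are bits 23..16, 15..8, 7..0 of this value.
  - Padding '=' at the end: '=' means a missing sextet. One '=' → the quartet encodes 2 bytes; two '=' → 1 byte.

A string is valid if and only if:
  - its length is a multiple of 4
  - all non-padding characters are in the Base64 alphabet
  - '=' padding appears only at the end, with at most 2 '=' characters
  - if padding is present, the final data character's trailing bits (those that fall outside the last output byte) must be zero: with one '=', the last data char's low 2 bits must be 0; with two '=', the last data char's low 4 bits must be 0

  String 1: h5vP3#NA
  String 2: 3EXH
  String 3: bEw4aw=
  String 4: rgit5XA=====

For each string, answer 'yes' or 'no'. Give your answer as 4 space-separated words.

Answer: no yes no no

Derivation:
String 1: 'h5vP3#NA' → invalid (bad char(s): ['#'])
String 2: '3EXH' → valid
String 3: 'bEw4aw=' → invalid (len=7 not mult of 4)
String 4: 'rgit5XA=====' → invalid (5 pad chars (max 2))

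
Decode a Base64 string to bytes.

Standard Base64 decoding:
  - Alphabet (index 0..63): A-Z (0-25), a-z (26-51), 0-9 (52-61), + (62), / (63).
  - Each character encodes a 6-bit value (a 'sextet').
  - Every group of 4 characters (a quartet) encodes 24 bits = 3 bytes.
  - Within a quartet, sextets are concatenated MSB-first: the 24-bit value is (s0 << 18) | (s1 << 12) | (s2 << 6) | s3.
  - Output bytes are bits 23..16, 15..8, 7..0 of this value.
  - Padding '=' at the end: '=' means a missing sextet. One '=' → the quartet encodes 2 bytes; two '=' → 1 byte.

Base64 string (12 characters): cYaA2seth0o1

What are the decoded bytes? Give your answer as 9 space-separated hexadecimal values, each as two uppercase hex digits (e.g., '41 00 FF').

Answer: 71 86 80 DA C7 AD 87 4A 35

Derivation:
After char 0 ('c'=28): chars_in_quartet=1 acc=0x1C bytes_emitted=0
After char 1 ('Y'=24): chars_in_quartet=2 acc=0x718 bytes_emitted=0
After char 2 ('a'=26): chars_in_quartet=3 acc=0x1C61A bytes_emitted=0
After char 3 ('A'=0): chars_in_quartet=4 acc=0x718680 -> emit 71 86 80, reset; bytes_emitted=3
After char 4 ('2'=54): chars_in_quartet=1 acc=0x36 bytes_emitted=3
After char 5 ('s'=44): chars_in_quartet=2 acc=0xDAC bytes_emitted=3
After char 6 ('e'=30): chars_in_quartet=3 acc=0x36B1E bytes_emitted=3
After char 7 ('t'=45): chars_in_quartet=4 acc=0xDAC7AD -> emit DA C7 AD, reset; bytes_emitted=6
After char 8 ('h'=33): chars_in_quartet=1 acc=0x21 bytes_emitted=6
After char 9 ('0'=52): chars_in_quartet=2 acc=0x874 bytes_emitted=6
After char 10 ('o'=40): chars_in_quartet=3 acc=0x21D28 bytes_emitted=6
After char 11 ('1'=53): chars_in_quartet=4 acc=0x874A35 -> emit 87 4A 35, reset; bytes_emitted=9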